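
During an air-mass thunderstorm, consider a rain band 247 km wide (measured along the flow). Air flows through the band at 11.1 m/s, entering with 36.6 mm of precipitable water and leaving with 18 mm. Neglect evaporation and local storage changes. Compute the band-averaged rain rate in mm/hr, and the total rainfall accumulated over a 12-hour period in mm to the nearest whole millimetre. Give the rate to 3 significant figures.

Column moisture flux per unit crosswind length is F = V × PW.
Inflow: F_in = 11.1 × 36.6 = 406.26 mm·m/s
Outflow: F_out = 11.1 × 18 = 199.8 mm·m/s
Steady-state rate R = (F_in − F_out)/L = (406.26 − 199.8) / 247000 m = 8.359e-04 mm/s.
R = 8.359e-04 × 3600 = 3.01 mm/hr.
Over 12 h: total = 3.01 × 12 = 36.12 ≈ 36 mm.

R ≈ 3.01 mm/hr; total ≈ 36 mm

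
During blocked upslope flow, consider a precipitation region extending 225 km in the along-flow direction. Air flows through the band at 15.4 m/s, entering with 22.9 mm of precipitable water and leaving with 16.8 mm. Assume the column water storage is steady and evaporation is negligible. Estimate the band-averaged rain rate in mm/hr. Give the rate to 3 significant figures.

Column moisture flux per unit crosswind length is F = V × PW.
Inflow: F_in = 15.4 × 22.9 = 352.66 mm·m/s
Outflow: F_out = 15.4 × 16.8 = 258.72 mm·m/s
Steady-state rate R = (F_in − F_out)/L = (352.66 − 258.72) / 225000 m = 4.175e-04 mm/s.
R = 4.175e-04 × 3600 = 1.50 mm/hr.

R ≈ 1.50 mm/hr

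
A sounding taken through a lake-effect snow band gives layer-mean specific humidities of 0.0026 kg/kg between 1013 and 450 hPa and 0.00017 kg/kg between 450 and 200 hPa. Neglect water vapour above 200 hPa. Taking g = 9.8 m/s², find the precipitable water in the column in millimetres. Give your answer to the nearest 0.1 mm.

Precipitable water is the column-integrated vapour mass per unit area: PW = (1/g) Σ q̄ Δp, with q in kg/kg and Δp in Pa (1 kg/m² of water = 1 mm).
Layer 1013–450 hPa: Δp = 563 hPa = 56300 Pa, q̄ = 0.0026 kg/kg → 0.0026 × 56300 / 9.8 = 14.94 mm
Layer 450–200 hPa: Δp = 250 hPa = 25000 Pa, q̄ = 0.00017 kg/kg → 0.00017 × 25000 / 9.8 = 0.43 mm
PW = 14.94 + 0.43 = 15.37 ≈ 15.4 mm.

PW ≈ 15.4 mm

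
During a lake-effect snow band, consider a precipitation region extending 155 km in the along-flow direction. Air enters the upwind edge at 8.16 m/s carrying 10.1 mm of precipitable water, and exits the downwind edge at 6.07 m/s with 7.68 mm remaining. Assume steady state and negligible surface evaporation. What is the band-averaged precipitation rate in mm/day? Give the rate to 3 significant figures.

R ≈ 20.0 mm/day

Column moisture flux per unit crosswind length is F = V × PW.
Inflow: F_in = 8.16 × 10.1 = 82.416 mm·m/s
Outflow: F_out = 6.07 × 7.68 = 46.6176 mm·m/s
Steady-state rate R = (F_in − F_out)/L = (82.416 − 46.6176) / 155000 m = 2.310e-04 mm/s.
R = 2.310e-04 × 3600 × 24 = 20.0 mm/day.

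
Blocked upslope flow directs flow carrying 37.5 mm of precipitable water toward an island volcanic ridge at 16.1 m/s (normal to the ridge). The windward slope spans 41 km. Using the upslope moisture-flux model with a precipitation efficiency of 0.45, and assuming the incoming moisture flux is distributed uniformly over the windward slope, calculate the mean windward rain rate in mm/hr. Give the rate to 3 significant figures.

R ≈ 23.9 mm/hr

Incoming column moisture flux per unit ridge length: F = V × PW = 16.1 × 37.5 = 603.75 mm·m/s.
Spread over the 41 km slope with efficiency ε = 0.45: R = ε·F/W = 0.45 × 603.75 / 41000 m = 6.627e-03 mm/s.
R = 6.627e-03 × 3600 = 23.9 mm/hr.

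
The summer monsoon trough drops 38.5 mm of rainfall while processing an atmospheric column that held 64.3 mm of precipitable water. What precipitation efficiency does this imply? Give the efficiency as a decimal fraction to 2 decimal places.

ε = rainfall / PW = 38.5 / 64.3 = 0.60.

ε ≈ 0.60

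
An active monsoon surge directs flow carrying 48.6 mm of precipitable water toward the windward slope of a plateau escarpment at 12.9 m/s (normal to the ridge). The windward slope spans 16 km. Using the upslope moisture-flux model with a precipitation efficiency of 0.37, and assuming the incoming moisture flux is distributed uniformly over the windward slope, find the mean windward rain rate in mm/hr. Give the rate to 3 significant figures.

Incoming column moisture flux per unit ridge length: F = V × PW = 12.9 × 48.6 = 626.94 mm·m/s.
Spread over the 16 km slope with efficiency ε = 0.37: R = ε·F/W = 0.37 × 626.94 / 16000 m = 1.450e-02 mm/s.
R = 1.450e-02 × 3600 = 52.2 mm/hr.

R ≈ 52.2 mm/hr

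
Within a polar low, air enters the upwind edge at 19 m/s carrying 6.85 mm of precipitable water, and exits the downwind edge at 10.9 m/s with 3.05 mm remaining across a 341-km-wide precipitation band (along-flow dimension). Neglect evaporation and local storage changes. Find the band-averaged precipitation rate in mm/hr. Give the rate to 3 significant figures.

R ≈ 1.02 mm/hr

Column moisture flux per unit crosswind length is F = V × PW.
Inflow: F_in = 19 × 6.85 = 130.15 mm·m/s
Outflow: F_out = 10.9 × 3.05 = 33.245 mm·m/s
Steady-state rate R = (F_in − F_out)/L = (130.15 − 33.245) / 341000 m = 2.842e-04 mm/s.
R = 2.842e-04 × 3600 = 1.02 mm/hr.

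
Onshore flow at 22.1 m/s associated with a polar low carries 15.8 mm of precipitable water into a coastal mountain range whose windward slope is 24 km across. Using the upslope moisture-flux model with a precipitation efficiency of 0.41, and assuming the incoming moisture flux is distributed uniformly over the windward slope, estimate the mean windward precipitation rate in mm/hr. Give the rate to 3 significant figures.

R ≈ 21.5 mm/hr

Incoming column moisture flux per unit ridge length: F = V × PW = 22.1 × 15.8 = 349.18 mm·m/s.
Spread over the 24 km slope with efficiency ε = 0.41: R = ε·F/W = 0.41 × 349.18 / 24000 m = 5.965e-03 mm/s.
R = 5.965e-03 × 3600 = 21.5 mm/hr.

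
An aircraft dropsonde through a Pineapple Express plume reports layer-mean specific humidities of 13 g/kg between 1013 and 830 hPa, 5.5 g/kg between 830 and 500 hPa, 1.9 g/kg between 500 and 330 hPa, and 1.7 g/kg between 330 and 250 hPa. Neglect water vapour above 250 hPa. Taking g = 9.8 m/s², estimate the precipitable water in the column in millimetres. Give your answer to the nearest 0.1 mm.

Precipitable water is the column-integrated vapour mass per unit area: PW = (1/g) Σ q̄ Δp, with q in kg/kg and Δp in Pa (1 kg/m² of water = 1 mm).
Layer 1013–830 hPa: Δp = 183 hPa = 18300 Pa, q̄ = 0.013 kg/kg → 0.013 × 18300 / 9.8 = 24.28 mm
Layer 830–500 hPa: Δp = 330 hPa = 33000 Pa, q̄ = 0.0055 kg/kg → 0.0055 × 33000 / 9.8 = 18.52 mm
Layer 500–330 hPa: Δp = 170 hPa = 17000 Pa, q̄ = 0.0019 kg/kg → 0.0019 × 17000 / 9.8 = 3.30 mm
Layer 330–250 hPa: Δp = 80 hPa = 8000 Pa, q̄ = 0.0017 kg/kg → 0.0017 × 8000 / 9.8 = 1.39 mm
PW = 24.28 + 18.52 + 3.30 + 1.39 = 47.49 ≈ 47.5 mm.

PW ≈ 47.5 mm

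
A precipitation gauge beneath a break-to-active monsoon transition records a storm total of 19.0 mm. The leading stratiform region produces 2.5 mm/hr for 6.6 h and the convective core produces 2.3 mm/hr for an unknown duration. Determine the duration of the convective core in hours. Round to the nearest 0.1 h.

duration ≈ 1.1 h

Known phases: 2.5 × 6.6 = 16.5 mm.
Remaining depth = 19.0 − 16.5 = 2.5 mm.
Duration = 2.5 / 2.3 = 1.1 h.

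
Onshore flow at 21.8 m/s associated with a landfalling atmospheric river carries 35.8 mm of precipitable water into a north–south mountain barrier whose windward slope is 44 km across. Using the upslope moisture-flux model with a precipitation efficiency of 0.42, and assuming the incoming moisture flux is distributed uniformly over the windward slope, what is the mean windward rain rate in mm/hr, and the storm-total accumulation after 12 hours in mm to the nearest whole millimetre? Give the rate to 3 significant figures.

R ≈ 26.8 mm/hr; total ≈ 322 mm

Incoming column moisture flux per unit ridge length: F = V × PW = 21.8 × 35.8 = 780.44 mm·m/s.
Spread over the 44 km slope with efficiency ε = 0.42: R = ε·F/W = 0.42 × 780.44 / 44000 m = 7.450e-03 mm/s.
R = 7.450e-03 × 3600 = 26.8 mm/hr.
Over 12 h: total = 26.8 × 12 = 321.6 ≈ 322 mm.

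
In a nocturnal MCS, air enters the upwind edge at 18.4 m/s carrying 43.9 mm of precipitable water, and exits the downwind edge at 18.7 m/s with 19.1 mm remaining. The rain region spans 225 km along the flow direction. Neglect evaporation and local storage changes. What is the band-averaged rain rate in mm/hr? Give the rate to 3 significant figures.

R ≈ 7.21 mm/hr

Column moisture flux per unit crosswind length is F = V × PW.
Inflow: F_in = 18.4 × 43.9 = 807.76 mm·m/s
Outflow: F_out = 18.7 × 19.1 = 357.17 mm·m/s
Steady-state rate R = (F_in − F_out)/L = (807.76 − 357.17) / 225000 m = 2.003e-03 mm/s.
R = 2.003e-03 × 3600 = 7.21 mm/hr.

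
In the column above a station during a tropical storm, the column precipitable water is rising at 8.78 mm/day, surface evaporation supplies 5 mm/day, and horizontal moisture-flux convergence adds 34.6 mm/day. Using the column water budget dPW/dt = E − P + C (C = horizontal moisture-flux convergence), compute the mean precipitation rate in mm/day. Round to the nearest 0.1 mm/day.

P ≈ 30.8 mm/day

dPW/dt = +8.78 mm/day.
P = E + C − dPW/dt = 5 + (34.6) − (+8.78) = 30.8 mm/day.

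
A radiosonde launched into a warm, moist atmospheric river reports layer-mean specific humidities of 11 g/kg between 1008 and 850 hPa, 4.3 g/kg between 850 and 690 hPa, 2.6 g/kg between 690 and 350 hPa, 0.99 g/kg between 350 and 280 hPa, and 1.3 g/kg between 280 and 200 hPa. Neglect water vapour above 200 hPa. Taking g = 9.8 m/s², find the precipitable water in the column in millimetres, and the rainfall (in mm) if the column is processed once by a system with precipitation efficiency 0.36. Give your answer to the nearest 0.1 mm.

PW ≈ 35.5 mm; rainfall ≈ 12.8 mm

Precipitable water is the column-integrated vapour mass per unit area: PW = (1/g) Σ q̄ Δp, with q in kg/kg and Δp in Pa (1 kg/m² of water = 1 mm).
Layer 1008–850 hPa: Δp = 158 hPa = 15800 Pa, q̄ = 0.011 kg/kg → 0.011 × 15800 / 9.8 = 17.73 mm
Layer 850–690 hPa: Δp = 160 hPa = 16000 Pa, q̄ = 0.0043 kg/kg → 0.0043 × 16000 / 9.8 = 7.02 mm
Layer 690–350 hPa: Δp = 340 hPa = 34000 Pa, q̄ = 0.0026 kg/kg → 0.0026 × 34000 / 9.8 = 9.02 mm
Layer 350–280 hPa: Δp = 70 hPa = 7000 Pa, q̄ = 0.00099 kg/kg → 0.00099 × 7000 / 9.8 = 0.71 mm
Layer 280–200 hPa: Δp = 80 hPa = 8000 Pa, q̄ = 0.0013 kg/kg → 0.0013 × 8000 / 9.8 = 1.06 mm
PW = 17.73 + 7.02 + 9.02 + 0.71 + 1.06 = 35.54 ≈ 35.5 mm.
Rainfall = ε × PW = 0.36 × 35.5 = 12.8 mm.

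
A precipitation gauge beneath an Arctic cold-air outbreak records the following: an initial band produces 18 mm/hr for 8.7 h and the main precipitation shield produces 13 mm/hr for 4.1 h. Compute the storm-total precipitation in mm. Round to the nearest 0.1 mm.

Total = Σ Rᵢ Δtᵢ = 18 × 8.7 + 13 × 4.1
      = 156.6 + 53.3 = 209.9 mm.

total ≈ 209.9 mm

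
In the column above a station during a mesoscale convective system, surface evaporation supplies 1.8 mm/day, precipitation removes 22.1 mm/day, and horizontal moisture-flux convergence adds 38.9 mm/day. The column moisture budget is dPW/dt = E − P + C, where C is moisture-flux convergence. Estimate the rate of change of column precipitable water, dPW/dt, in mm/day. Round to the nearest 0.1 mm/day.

dPW/dt = E − P + C = 1.8 − 22.1 + (38.9) = 18.6 mm/day.

dPW/dt ≈ 18.6 mm/day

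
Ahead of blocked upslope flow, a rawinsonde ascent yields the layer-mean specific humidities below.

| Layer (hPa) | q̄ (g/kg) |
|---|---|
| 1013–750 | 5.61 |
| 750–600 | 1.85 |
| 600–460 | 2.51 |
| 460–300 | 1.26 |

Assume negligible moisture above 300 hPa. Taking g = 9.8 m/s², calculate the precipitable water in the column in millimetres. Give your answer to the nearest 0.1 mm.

PW ≈ 23.5 mm

Precipitable water is the column-integrated vapour mass per unit area: PW = (1/g) Σ q̄ Δp, with q in kg/kg and Δp in Pa (1 kg/m² of water = 1 mm).
Layer 1013–750 hPa: Δp = 263 hPa = 26300 Pa, q̄ = 0.00561 kg/kg → 0.00561 × 26300 / 9.8 = 15.06 mm
Layer 750–600 hPa: Δp = 150 hPa = 15000 Pa, q̄ = 0.00185 kg/kg → 0.00185 × 15000 / 9.8 = 2.83 mm
Layer 600–460 hPa: Δp = 140 hPa = 14000 Pa, q̄ = 0.00251 kg/kg → 0.00251 × 14000 / 9.8 = 3.59 mm
Layer 460–300 hPa: Δp = 160 hPa = 16000 Pa, q̄ = 0.00126 kg/kg → 0.00126 × 16000 / 9.8 = 2.06 mm
PW = 15.06 + 2.83 + 3.59 + 2.06 = 23.54 ≈ 23.5 mm.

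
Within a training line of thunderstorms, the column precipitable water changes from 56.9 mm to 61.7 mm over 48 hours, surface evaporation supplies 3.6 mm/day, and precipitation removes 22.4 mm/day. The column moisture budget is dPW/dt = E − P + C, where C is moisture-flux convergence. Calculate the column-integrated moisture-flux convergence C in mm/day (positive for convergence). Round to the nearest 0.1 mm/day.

C ≈ 21.2 mm/day

dPW/dt = (61.7 − 56.9) mm / (48/24 day) = +2.400 mm/day.
C = dPW/dt − E + P = (+2.400) − 3.6 + 22.4 = 21.2 mm/day.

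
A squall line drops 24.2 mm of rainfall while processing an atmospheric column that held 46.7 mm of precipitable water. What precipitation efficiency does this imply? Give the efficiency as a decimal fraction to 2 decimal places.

ε = rainfall / PW = 24.2 / 46.7 = 0.52.

ε ≈ 0.52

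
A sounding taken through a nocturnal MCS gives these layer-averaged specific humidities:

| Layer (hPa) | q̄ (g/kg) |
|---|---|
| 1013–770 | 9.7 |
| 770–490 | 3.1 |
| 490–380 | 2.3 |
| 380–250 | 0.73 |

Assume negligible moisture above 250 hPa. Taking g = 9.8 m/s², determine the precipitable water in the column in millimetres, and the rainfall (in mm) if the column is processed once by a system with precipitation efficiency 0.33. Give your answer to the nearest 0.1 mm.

PW ≈ 36.5 mm; rainfall ≈ 12.0 mm

Precipitable water is the column-integrated vapour mass per unit area: PW = (1/g) Σ q̄ Δp, with q in kg/kg and Δp in Pa (1 kg/m² of water = 1 mm).
Layer 1013–770 hPa: Δp = 243 hPa = 24300 Pa, q̄ = 0.0097 kg/kg → 0.0097 × 24300 / 9.8 = 24.05 mm
Layer 770–490 hPa: Δp = 280 hPa = 28000 Pa, q̄ = 0.0031 kg/kg → 0.0031 × 28000 / 9.8 = 8.86 mm
Layer 490–380 hPa: Δp = 110 hPa = 11000 Pa, q̄ = 0.0023 kg/kg → 0.0023 × 11000 / 9.8 = 2.58 mm
Layer 380–250 hPa: Δp = 130 hPa = 13000 Pa, q̄ = 0.00073 kg/kg → 0.00073 × 13000 / 9.8 = 0.97 mm
PW = 24.05 + 8.86 + 2.58 + 0.97 = 36.46 ≈ 36.5 mm.
Rainfall = ε × PW = 0.33 × 36.5 = 12.0 mm.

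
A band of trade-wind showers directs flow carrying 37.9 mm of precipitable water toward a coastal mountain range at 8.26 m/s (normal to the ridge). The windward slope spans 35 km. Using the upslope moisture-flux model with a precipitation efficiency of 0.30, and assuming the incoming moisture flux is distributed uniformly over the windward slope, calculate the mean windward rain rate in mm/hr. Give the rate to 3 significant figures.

Incoming column moisture flux per unit ridge length: F = V × PW = 8.26 × 37.9 = 313.054 mm·m/s.
Spread over the 35 km slope with efficiency ε = 0.30: R = ε·F/W = 0.30 × 313.054 / 35000 m = 2.683e-03 mm/s.
R = 2.683e-03 × 3600 = 9.66 mm/hr.

R ≈ 9.66 mm/hr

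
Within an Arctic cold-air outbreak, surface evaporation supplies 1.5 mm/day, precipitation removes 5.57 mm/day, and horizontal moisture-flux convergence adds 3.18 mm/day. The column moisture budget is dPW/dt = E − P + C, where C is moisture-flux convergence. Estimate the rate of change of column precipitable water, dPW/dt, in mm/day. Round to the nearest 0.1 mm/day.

dPW/dt ≈ -0.9 mm/day

dPW/dt = E − P + C = 1.5 − 5.57 + (3.18) = -0.9 mm/day.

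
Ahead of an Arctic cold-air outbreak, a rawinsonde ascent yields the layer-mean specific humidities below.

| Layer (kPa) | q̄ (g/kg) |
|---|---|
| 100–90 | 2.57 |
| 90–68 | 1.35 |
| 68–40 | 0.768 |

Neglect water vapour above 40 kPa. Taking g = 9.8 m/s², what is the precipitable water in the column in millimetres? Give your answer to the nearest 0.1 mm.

Precipitable water is the column-integrated vapour mass per unit area: PW = (1/g) Σ q̄ Δp, with q in kg/kg and Δp in Pa (1 kg/m² of water = 1 mm).
Layer 100–90 kPa: Δp = 100 hPa = 10000 Pa, q̄ = 0.00257 kg/kg → 0.00257 × 10000 / 9.8 = 2.62 mm
Layer 90–68 kPa: Δp = 220 hPa = 22000 Pa, q̄ = 0.00135 kg/kg → 0.00135 × 22000 / 9.8 = 3.03 mm
Layer 68–40 kPa: Δp = 280 hPa = 28000 Pa, q̄ = 0.000768 kg/kg → 0.000768 × 28000 / 9.8 = 2.19 mm
PW = 2.62 + 3.03 + 2.19 = 7.84 ≈ 7.8 mm.

PW ≈ 7.8 mm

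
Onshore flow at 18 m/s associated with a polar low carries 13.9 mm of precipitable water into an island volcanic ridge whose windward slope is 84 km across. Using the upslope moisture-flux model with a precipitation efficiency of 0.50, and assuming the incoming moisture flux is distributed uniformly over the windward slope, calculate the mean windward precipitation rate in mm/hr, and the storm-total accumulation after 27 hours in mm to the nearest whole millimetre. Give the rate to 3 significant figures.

R ≈ 5.36 mm/hr; total ≈ 145 mm

Incoming column moisture flux per unit ridge length: F = V × PW = 18 × 13.9 = 250.2 mm·m/s.
Spread over the 84 km slope with efficiency ε = 0.50: R = ε·F/W = 0.50 × 250.2 / 84000 m = 1.489e-03 mm/s.
R = 1.489e-03 × 3600 = 5.36 mm/hr.
Over 27 h: total = 5.36 × 27 = 144.72 ≈ 145 mm.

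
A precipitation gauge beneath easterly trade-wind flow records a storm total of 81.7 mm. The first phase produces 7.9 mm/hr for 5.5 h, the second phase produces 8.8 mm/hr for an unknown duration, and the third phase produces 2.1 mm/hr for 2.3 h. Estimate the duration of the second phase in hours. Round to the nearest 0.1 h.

Known phases: 7.9 × 5.5 + 2.1 × 2.3 = 43.45 + 4.83 = 48.28 mm.
Remaining depth = 81.7 − 48.28 = 33.42 mm.
Duration = 33.42 / 8.8 = 3.8 h.

duration ≈ 3.8 h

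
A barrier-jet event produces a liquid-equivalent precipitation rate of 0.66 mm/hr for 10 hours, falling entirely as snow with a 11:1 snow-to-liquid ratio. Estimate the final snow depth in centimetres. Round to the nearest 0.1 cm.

Liquid-equivalent depth = 0.66 × 10 = 6.6 mm.
Snow depth = 6.6 mm × 11 = 72.6 mm = 7.3 cm.

snow depth ≈ 7.3 cm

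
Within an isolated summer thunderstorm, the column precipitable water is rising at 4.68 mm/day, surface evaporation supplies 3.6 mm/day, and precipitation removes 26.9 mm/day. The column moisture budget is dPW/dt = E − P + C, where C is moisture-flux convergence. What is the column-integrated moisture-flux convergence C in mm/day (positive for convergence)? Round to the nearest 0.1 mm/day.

C ≈ 28.0 mm/day

dPW/dt = +4.68 mm/day.
C = dPW/dt − E + P = (+4.68) − 3.6 + 26.9 = 28.0 mm/day.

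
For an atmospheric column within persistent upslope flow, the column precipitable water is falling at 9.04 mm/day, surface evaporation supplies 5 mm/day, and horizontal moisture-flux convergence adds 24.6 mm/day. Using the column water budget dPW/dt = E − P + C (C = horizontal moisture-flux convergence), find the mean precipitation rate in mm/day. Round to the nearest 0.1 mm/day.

dPW/dt = -9.04 mm/day.
P = E + C − dPW/dt = 5 + (24.6) − (-9.04) = 38.6 mm/day.

P ≈ 38.6 mm/day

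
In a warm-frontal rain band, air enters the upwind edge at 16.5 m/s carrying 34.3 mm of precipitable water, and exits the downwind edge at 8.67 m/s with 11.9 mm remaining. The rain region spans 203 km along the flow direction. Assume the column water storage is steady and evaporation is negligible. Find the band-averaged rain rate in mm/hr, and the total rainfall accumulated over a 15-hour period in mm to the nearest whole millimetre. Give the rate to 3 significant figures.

R ≈ 8.21 mm/hr; total ≈ 123 mm

Column moisture flux per unit crosswind length is F = V × PW.
Inflow: F_in = 16.5 × 34.3 = 565.95 mm·m/s
Outflow: F_out = 8.67 × 11.9 = 103.173 mm·m/s
Steady-state rate R = (F_in − F_out)/L = (565.95 − 103.173) / 203000 m = 2.280e-03 mm/s.
R = 2.280e-03 × 3600 = 8.21 mm/hr.
Over 15 h: total = 8.21 × 15 = 123.15 ≈ 123 mm.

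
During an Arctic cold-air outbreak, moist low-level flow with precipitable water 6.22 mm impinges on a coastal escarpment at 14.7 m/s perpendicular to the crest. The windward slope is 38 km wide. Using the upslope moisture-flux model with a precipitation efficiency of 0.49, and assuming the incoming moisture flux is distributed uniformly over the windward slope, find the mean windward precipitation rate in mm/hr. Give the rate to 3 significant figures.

R ≈ 4.24 mm/hr

Incoming column moisture flux per unit ridge length: F = V × PW = 14.7 × 6.22 = 91.434 mm·m/s.
Spread over the 38 km slope with efficiency ε = 0.49: R = ε·F/W = 0.49 × 91.434 / 38000 m = 1.179e-03 mm/s.
R = 1.179e-03 × 3600 = 4.24 mm/hr.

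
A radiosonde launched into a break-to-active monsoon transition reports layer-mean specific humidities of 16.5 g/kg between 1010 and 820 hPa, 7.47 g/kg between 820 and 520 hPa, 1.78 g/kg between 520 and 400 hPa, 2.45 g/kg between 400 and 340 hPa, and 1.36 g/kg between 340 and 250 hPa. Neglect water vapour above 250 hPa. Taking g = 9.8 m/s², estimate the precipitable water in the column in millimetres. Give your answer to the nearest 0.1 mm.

PW ≈ 59.8 mm

Precipitable water is the column-integrated vapour mass per unit area: PW = (1/g) Σ q̄ Δp, with q in kg/kg and Δp in Pa (1 kg/m² of water = 1 mm).
Layer 1010–820 hPa: Δp = 190 hPa = 19000 Pa, q̄ = 0.0165 kg/kg → 0.0165 × 19000 / 9.8 = 31.99 mm
Layer 820–520 hPa: Δp = 300 hPa = 30000 Pa, q̄ = 0.00747 kg/kg → 0.00747 × 30000 / 9.8 = 22.87 mm
Layer 520–400 hPa: Δp = 120 hPa = 12000 Pa, q̄ = 0.00178 kg/kg → 0.00178 × 12000 / 9.8 = 2.18 mm
Layer 400–340 hPa: Δp = 60 hPa = 6000 Pa, q̄ = 0.00245 kg/kg → 0.00245 × 6000 / 9.8 = 1.50 mm
Layer 340–250 hPa: Δp = 90 hPa = 9000 Pa, q̄ = 0.00136 kg/kg → 0.00136 × 9000 / 9.8 = 1.25 mm
PW = 31.99 + 22.87 + 2.18 + 1.50 + 1.25 = 59.79 ≈ 59.8 mm.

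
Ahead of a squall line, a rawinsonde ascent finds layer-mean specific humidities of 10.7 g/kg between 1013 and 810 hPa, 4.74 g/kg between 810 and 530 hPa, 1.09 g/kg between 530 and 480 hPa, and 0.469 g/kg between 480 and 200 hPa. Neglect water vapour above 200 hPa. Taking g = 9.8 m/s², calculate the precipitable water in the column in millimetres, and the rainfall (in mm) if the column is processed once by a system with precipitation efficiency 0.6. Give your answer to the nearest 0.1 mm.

Precipitable water is the column-integrated vapour mass per unit area: PW = (1/g) Σ q̄ Δp, with q in kg/kg and Δp in Pa (1 kg/m² of water = 1 mm).
Layer 1013–810 hPa: Δp = 203 hPa = 20300 Pa, q̄ = 0.0107 kg/kg → 0.0107 × 20300 / 9.8 = 22.16 mm
Layer 810–530 hPa: Δp = 280 hPa = 28000 Pa, q̄ = 0.00474 kg/kg → 0.00474 × 28000 / 9.8 = 13.54 mm
Layer 530–480 hPa: Δp = 50 hPa = 5000 Pa, q̄ = 0.00109 kg/kg → 0.00109 × 5000 / 9.8 = 0.56 mm
Layer 480–200 hPa: Δp = 280 hPa = 28000 Pa, q̄ = 0.000469 kg/kg → 0.000469 × 28000 / 9.8 = 1.34 mm
PW = 22.16 + 13.54 + 0.56 + 1.34 = 37.60 ≈ 37.6 mm.
Rainfall = ε × PW = 0.6 × 37.6 = 22.6 mm.

PW ≈ 37.6 mm; rainfall ≈ 22.6 mm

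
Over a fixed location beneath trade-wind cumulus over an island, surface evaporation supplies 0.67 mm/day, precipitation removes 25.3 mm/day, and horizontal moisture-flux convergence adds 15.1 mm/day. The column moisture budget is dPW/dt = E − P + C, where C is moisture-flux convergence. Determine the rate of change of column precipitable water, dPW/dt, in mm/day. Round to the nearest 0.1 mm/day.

dPW/dt = E − P + C = 0.67 − 25.3 + (15.1) = -9.5 mm/day.

dPW/dt ≈ -9.5 mm/day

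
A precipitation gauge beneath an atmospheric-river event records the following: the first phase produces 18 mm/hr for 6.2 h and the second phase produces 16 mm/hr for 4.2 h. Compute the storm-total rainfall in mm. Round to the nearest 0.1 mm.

total ≈ 178.8 mm

Total = Σ Rᵢ Δtᵢ = 18 × 6.2 + 16 × 4.2
      = 111.6 + 67.2 = 178.8 mm.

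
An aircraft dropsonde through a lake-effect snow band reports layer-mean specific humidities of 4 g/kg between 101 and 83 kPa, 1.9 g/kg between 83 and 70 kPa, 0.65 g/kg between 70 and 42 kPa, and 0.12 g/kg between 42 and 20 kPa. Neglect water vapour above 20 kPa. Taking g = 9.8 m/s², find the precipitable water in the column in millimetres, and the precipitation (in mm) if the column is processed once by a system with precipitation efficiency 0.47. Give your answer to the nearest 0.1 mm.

Precipitable water is the column-integrated vapour mass per unit area: PW = (1/g) Σ q̄ Δp, with q in kg/kg and Δp in Pa (1 kg/m² of water = 1 mm).
Layer 101–83 kPa: Δp = 180 hPa = 18000 Pa, q̄ = 0.004 kg/kg → 0.004 × 18000 / 9.8 = 7.35 mm
Layer 83–70 kPa: Δp = 130 hPa = 13000 Pa, q̄ = 0.0019 kg/kg → 0.0019 × 13000 / 9.8 = 2.52 mm
Layer 70–42 kPa: Δp = 280 hPa = 28000 Pa, q̄ = 0.00065 kg/kg → 0.00065 × 28000 / 9.8 = 1.86 mm
Layer 42–20 kPa: Δp = 220 hPa = 22000 Pa, q̄ = 0.00012 kg/kg → 0.00012 × 22000 / 9.8 = 0.27 mm
PW = 7.35 + 2.52 + 1.86 + 0.27 = 12.00 ≈ 12.0 mm.
Precipitation = ε × PW = 0.47 × 12.0 = 5.6 mm.

PW ≈ 12.0 mm; precipitation ≈ 5.6 mm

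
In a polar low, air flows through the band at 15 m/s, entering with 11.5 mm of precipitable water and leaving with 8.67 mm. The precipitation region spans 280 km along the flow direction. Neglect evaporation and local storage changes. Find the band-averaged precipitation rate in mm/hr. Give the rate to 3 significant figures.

Column moisture flux per unit crosswind length is F = V × PW.
Inflow: F_in = 15 × 11.5 = 172.5 mm·m/s
Outflow: F_out = 15 × 8.67 = 130.05 mm·m/s
Steady-state rate R = (F_in − F_out)/L = (172.5 − 130.05) / 280000 m = 1.516e-04 mm/s.
R = 1.516e-04 × 3600 = 0.546 mm/hr.

R ≈ 0.546 mm/hr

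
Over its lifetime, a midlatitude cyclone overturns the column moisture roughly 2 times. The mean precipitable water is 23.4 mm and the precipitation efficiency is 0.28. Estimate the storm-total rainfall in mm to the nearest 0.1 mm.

rainfall ≈ 13.1 mm

Each cycle deposits ε × PW = 0.28 × 23.4 = 6.552 mm.
Over 2 cycles: 2 × 6.552 = 13.1 mm.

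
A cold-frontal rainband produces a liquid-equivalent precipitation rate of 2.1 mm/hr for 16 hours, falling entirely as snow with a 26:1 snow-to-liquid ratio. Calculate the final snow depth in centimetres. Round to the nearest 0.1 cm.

snow depth ≈ 87.4 cm

Liquid-equivalent depth = 2.1 × 16 = 33.6 mm.
Snow depth = 33.6 mm × 26 = 873.6 mm = 87.4 cm.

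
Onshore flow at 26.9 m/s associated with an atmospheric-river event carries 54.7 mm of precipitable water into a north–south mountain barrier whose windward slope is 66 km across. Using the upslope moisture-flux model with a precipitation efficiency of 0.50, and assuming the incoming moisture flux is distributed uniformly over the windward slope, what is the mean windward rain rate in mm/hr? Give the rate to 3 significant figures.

Incoming column moisture flux per unit ridge length: F = V × PW = 26.9 × 54.7 = 1471.43 mm·m/s.
Spread over the 66 km slope with efficiency ε = 0.50: R = ε·F/W = 0.50 × 1471.43 / 66000 m = 1.115e-02 mm/s.
R = 1.115e-02 × 3600 = 40.1 mm/hr.

R ≈ 40.1 mm/hr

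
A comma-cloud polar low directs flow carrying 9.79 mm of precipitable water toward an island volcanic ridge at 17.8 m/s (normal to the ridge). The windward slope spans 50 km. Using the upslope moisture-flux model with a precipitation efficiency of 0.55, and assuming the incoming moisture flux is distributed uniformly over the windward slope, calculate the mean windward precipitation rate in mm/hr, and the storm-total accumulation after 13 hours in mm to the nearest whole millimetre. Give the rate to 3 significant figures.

Incoming column moisture flux per unit ridge length: F = V × PW = 17.8 × 9.79 = 174.262 mm·m/s.
Spread over the 50 km slope with efficiency ε = 0.55: R = ε·F/W = 0.55 × 174.262 / 50000 m = 1.917e-03 mm/s.
R = 1.917e-03 × 3600 = 6.90 mm/hr.
Over 13 h: total = 6.90 × 13 = 89.7 ≈ 90 mm.

R ≈ 6.90 mm/hr; total ≈ 90 mm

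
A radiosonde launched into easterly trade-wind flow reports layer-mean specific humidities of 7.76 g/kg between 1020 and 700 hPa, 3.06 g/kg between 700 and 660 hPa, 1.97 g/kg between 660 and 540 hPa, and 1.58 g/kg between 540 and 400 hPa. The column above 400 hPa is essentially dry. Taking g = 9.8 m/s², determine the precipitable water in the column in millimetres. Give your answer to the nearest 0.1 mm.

PW ≈ 31.3 mm

Precipitable water is the column-integrated vapour mass per unit area: PW = (1/g) Σ q̄ Δp, with q in kg/kg and Δp in Pa (1 kg/m² of water = 1 mm).
Layer 1020–700 hPa: Δp = 320 hPa = 32000 Pa, q̄ = 0.00776 kg/kg → 0.00776 × 32000 / 9.8 = 25.34 mm
Layer 700–660 hPa: Δp = 40 hPa = 4000 Pa, q̄ = 0.00306 kg/kg → 0.00306 × 4000 / 9.8 = 1.25 mm
Layer 660–540 hPa: Δp = 120 hPa = 12000 Pa, q̄ = 0.00197 kg/kg → 0.00197 × 12000 / 9.8 = 2.41 mm
Layer 540–400 hPa: Δp = 140 hPa = 14000 Pa, q̄ = 0.00158 kg/kg → 0.00158 × 14000 / 9.8 = 2.26 mm
PW = 25.34 + 1.25 + 2.41 + 2.26 = 31.26 ≈ 31.3 mm.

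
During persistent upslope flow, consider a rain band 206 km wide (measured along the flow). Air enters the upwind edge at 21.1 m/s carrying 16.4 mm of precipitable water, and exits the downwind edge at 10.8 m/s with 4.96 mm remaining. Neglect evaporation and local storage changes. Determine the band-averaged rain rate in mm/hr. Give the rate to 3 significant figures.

R ≈ 5.11 mm/hr

Column moisture flux per unit crosswind length is F = V × PW.
Inflow: F_in = 21.1 × 16.4 = 346.04 mm·m/s
Outflow: F_out = 10.8 × 4.96 = 53.568 mm·m/s
Steady-state rate R = (F_in − F_out)/L = (346.04 − 53.568) / 206000 m = 1.420e-03 mm/s.
R = 1.420e-03 × 3600 = 5.11 mm/hr.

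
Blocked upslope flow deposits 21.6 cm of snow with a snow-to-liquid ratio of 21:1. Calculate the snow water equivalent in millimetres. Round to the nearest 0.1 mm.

SWE ≈ 10.3 mm

SWE = snow depth / ratio = 21.6 cm / 21 = 1.029 cm = 10.3 mm.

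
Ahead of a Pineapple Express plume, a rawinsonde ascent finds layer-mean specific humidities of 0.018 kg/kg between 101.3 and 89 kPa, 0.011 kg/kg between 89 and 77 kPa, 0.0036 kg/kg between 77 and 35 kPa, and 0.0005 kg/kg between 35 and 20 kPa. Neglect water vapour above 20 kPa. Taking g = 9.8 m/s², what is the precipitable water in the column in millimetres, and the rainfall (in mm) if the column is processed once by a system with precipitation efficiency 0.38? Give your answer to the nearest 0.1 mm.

PW ≈ 52.3 mm; rainfall ≈ 19.9 mm

Precipitable water is the column-integrated vapour mass per unit area: PW = (1/g) Σ q̄ Δp, with q in kg/kg and Δp in Pa (1 kg/m² of water = 1 mm).
Layer 101.3–89 kPa: Δp = 123 hPa = 12300 Pa, q̄ = 0.018 kg/kg → 0.018 × 12300 / 9.8 = 22.59 mm
Layer 89–77 kPa: Δp = 120 hPa = 12000 Pa, q̄ = 0.011 kg/kg → 0.011 × 12000 / 9.8 = 13.47 mm
Layer 77–35 kPa: Δp = 420 hPa = 42000 Pa, q̄ = 0.0036 kg/kg → 0.0036 × 42000 / 9.8 = 15.43 mm
Layer 35–20 kPa: Δp = 150 hPa = 15000 Pa, q̄ = 0.0005 kg/kg → 0.0005 × 15000 / 9.8 = 0.77 mm
PW = 22.59 + 13.47 + 15.43 + 0.77 = 52.26 ≈ 52.3 mm.
Rainfall = ε × PW = 0.38 × 52.3 = 19.9 mm.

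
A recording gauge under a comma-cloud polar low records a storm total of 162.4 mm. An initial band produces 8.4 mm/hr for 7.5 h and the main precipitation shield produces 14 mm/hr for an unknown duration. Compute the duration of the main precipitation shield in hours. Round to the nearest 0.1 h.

Known phases: 8.4 × 7.5 = 63 mm.
Remaining depth = 162.4 − 63 = 99.4 mm.
Duration = 99.4 / 14 = 7.1 h.

duration ≈ 7.1 h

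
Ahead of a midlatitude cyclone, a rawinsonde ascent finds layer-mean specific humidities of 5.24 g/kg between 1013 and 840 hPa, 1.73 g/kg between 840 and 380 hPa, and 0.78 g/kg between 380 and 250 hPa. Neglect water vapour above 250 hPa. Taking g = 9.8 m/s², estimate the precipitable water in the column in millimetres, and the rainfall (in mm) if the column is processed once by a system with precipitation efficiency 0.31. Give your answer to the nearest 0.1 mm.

Precipitable water is the column-integrated vapour mass per unit area: PW = (1/g) Σ q̄ Δp, with q in kg/kg and Δp in Pa (1 kg/m² of water = 1 mm).
Layer 1013–840 hPa: Δp = 173 hPa = 17300 Pa, q̄ = 0.00524 kg/kg → 0.00524 × 17300 / 9.8 = 9.25 mm
Layer 840–380 hPa: Δp = 460 hPa = 46000 Pa, q̄ = 0.00173 kg/kg → 0.00173 × 46000 / 9.8 = 8.12 mm
Layer 380–250 hPa: Δp = 130 hPa = 13000 Pa, q̄ = 0.00078 kg/kg → 0.00078 × 13000 / 9.8 = 1.03 mm
PW = 9.25 + 8.12 + 1.03 = 18.40 ≈ 18.4 mm.
Rainfall = ε × PW = 0.31 × 18.4 = 5.7 mm.

PW ≈ 18.4 mm; rainfall ≈ 5.7 mm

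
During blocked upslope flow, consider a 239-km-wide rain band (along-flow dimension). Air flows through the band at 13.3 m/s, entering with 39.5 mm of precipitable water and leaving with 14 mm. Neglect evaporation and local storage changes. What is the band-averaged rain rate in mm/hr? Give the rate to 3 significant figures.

R ≈ 5.11 mm/hr

Column moisture flux per unit crosswind length is F = V × PW.
Inflow: F_in = 13.3 × 39.5 = 525.35 mm·m/s
Outflow: F_out = 13.3 × 14 = 186.2 mm·m/s
Steady-state rate R = (F_in − F_out)/L = (525.35 − 186.2) / 239000 m = 1.419e-03 mm/s.
R = 1.419e-03 × 3600 = 5.11 mm/hr.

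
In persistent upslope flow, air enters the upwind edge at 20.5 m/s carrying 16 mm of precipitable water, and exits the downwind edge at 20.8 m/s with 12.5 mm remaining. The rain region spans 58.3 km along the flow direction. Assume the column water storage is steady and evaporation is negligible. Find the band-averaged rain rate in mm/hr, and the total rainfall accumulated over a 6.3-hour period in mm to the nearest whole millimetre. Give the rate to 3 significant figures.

Column moisture flux per unit crosswind length is F = V × PW.
Inflow: F_in = 20.5 × 16 = 328 mm·m/s
Outflow: F_out = 20.8 × 12.5 = 260 mm·m/s
Steady-state rate R = (F_in − F_out)/L = (328 − 260) / 58300 m = 1.166e-03 mm/s.
R = 1.166e-03 × 3600 = 4.20 mm/hr.
Over 6.3 h: total = 4.20 × 6.3 = 26.46 ≈ 26 mm.

R ≈ 4.20 mm/hr; total ≈ 26 mm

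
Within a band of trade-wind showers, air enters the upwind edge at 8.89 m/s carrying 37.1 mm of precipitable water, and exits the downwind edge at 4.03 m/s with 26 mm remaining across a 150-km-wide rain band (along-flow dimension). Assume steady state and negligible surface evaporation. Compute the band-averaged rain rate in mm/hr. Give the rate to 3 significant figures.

Column moisture flux per unit crosswind length is F = V × PW.
Inflow: F_in = 8.89 × 37.1 = 329.819 mm·m/s
Outflow: F_out = 4.03 × 26 = 104.78 mm·m/s
Steady-state rate R = (F_in − F_out)/L = (329.819 − 104.78) / 150000 m = 1.500e-03 mm/s.
R = 1.500e-03 × 3600 = 5.40 mm/hr.

R ≈ 5.40 mm/hr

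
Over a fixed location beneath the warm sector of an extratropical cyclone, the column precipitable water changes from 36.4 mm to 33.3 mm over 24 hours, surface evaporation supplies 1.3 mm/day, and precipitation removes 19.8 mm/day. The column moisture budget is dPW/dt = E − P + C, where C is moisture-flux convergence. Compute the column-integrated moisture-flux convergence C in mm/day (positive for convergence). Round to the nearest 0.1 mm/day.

C ≈ 15.4 mm/day

dPW/dt = (33.3 − 36.4) mm / (24/24 day) = -3.100 mm/day.
C = dPW/dt − E + P = (-3.100) − 1.3 + 19.8 = 15.4 mm/day.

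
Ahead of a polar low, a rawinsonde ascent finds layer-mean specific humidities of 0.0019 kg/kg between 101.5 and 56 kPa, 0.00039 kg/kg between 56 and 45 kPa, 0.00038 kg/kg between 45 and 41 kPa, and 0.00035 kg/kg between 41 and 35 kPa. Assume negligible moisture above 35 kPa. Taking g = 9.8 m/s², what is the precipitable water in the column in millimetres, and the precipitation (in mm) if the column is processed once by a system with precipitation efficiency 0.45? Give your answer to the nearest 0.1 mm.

PW ≈ 9.6 mm; precipitation ≈ 4.3 mm

Precipitable water is the column-integrated vapour mass per unit area: PW = (1/g) Σ q̄ Δp, with q in kg/kg and Δp in Pa (1 kg/m² of water = 1 mm).
Layer 101.5–56 kPa: Δp = 455 hPa = 45500 Pa, q̄ = 0.0019 kg/kg → 0.0019 × 45500 / 9.8 = 8.82 mm
Layer 56–45 kPa: Δp = 110 hPa = 11000 Pa, q̄ = 0.00039 kg/kg → 0.00039 × 11000 / 9.8 = 0.44 mm
Layer 45–41 kPa: Δp = 40 hPa = 4000 Pa, q̄ = 0.00038 kg/kg → 0.00038 × 4000 / 9.8 = 0.16 mm
Layer 41–35 kPa: Δp = 60 hPa = 6000 Pa, q̄ = 0.00035 kg/kg → 0.00035 × 6000 / 9.8 = 0.21 mm
PW = 8.82 + 0.44 + 0.16 + 0.21 = 9.63 ≈ 9.6 mm.
Precipitation = ε × PW = 0.45 × 9.6 = 4.3 mm.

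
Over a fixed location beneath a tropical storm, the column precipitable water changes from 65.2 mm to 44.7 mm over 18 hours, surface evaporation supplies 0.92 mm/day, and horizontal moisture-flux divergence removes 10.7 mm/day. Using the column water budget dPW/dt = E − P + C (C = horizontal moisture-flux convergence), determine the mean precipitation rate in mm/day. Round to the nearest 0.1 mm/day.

P ≈ 17.6 mm/day

dPW/dt = (44.7 − 65.2) mm / (18/24 day) = -27.333 mm/day.
P = E + C − dPW/dt = 0.92 + (-10.7) − (-27.333) = 17.6 mm/day.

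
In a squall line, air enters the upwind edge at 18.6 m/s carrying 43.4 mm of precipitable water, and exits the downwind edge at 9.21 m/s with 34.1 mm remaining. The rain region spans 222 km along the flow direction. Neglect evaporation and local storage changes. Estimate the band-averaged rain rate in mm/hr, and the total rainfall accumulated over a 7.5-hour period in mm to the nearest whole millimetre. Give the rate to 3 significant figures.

Column moisture flux per unit crosswind length is F = V × PW.
Inflow: F_in = 18.6 × 43.4 = 807.24 mm·m/s
Outflow: F_out = 9.21 × 34.1 = 314.061 mm·m/s
Steady-state rate R = (F_in − F_out)/L = (807.24 − 314.061) / 222000 m = 2.222e-03 mm/s.
R = 2.222e-03 × 3600 = 8.00 mm/hr.
Over 7.5 h: total = 8.00 × 7.5 = 60 mm.

R ≈ 8.00 mm/hr; total ≈ 60 mm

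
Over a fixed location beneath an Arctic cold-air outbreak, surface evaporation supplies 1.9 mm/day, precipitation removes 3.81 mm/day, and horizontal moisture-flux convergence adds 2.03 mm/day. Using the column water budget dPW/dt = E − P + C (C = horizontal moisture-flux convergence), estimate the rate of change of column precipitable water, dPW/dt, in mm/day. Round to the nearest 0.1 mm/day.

dPW/dt ≈ 0.1 mm/day

dPW/dt = E − P + C = 1.9 − 3.81 + (2.03) = 0.1 mm/day.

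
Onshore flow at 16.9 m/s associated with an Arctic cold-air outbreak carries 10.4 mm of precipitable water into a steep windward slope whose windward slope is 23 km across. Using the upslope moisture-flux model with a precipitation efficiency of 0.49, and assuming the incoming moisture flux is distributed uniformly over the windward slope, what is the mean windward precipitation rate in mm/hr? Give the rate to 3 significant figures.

Incoming column moisture flux per unit ridge length: F = V × PW = 16.9 × 10.4 = 175.76 mm·m/s.
Spread over the 23 km slope with efficiency ε = 0.49: R = ε·F/W = 0.49 × 175.76 / 23000 m = 3.744e-03 mm/s.
R = 3.744e-03 × 3600 = 13.5 mm/hr.

R ≈ 13.5 mm/hr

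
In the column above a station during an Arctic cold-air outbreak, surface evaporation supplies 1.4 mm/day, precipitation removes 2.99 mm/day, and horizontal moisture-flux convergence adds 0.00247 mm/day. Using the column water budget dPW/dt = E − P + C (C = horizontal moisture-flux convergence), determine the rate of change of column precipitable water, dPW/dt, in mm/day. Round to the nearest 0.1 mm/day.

dPW/dt = E − P + C = 1.4 − 2.99 + (0.00247) = -1.6 mm/day.

dPW/dt ≈ -1.6 mm/day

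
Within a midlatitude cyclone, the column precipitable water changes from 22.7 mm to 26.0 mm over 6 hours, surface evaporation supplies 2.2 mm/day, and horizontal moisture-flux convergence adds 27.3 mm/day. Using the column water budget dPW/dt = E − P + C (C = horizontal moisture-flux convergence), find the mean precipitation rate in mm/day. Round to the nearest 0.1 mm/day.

dPW/dt = (26.0 − 22.7) mm / (6/24 day) = +13.200 mm/day.
P = E + C − dPW/dt = 2.2 + (27.3) − (+13.200) = 16.3 mm/day.

P ≈ 16.3 mm/day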